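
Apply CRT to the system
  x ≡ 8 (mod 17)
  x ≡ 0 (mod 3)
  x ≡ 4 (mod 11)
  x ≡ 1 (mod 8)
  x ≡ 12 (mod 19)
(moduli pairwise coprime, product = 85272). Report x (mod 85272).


Product of moduli M = 17 · 3 · 11 · 8 · 19 = 85272.
Merge one congruence at a time:
  Start: x ≡ 8 (mod 17).
  Combine with x ≡ 0 (mod 3); new modulus lcm = 51.
    Write x = 8 + 17·t and substitute into x ≡ 0 (mod 3): 17·t ≡ 0 − 8 = -8 (mod 3).
    Reduce coefficients mod 3: 2·t ≡ 1 (mod 3).
    The inverse of 2 mod 3 is 2 (since 2·2 = 4 = 1·3 + 1), so t ≡ 2·1 = 2 ≡ 2 (mod 3).
    Then x = 8 + 17·2 = 42, valid modulo lcm(17, 3) = 51: x ≡ 42 (mod 51).
  Combine with x ≡ 4 (mod 11); new modulus lcm = 561.
    Write x = 42 + 51·t and substitute into x ≡ 4 (mod 11): 51·t ≡ 4 − 42 = -38 (mod 11).
    Reduce coefficients mod 11: 7·t ≡ 6 (mod 11).
    The inverse of 7 mod 11 is 8 (since 7·8 = 56 = 5·11 + 1), so t ≡ 8·6 = 48 ≡ 4 (mod 11).
    Then x = 42 + 51·4 = 246, valid modulo lcm(51, 11) = 561: x ≡ 246 (mod 561).
  Combine with x ≡ 1 (mod 8); new modulus lcm = 4488.
    Write x = 246 + 561·t and substitute into x ≡ 1 (mod 8): 561·t ≡ 1 − 246 = -245 (mod 8).
    Reduce coefficients mod 8: 1·t ≡ 3 (mod 8).
    So t ≡ 3 (mod 8).
    Then x = 246 + 561·3 = 1929, valid modulo lcm(561, 8) = 4488: x ≡ 1929 (mod 4488).
  Combine with x ≡ 12 (mod 19); new modulus lcm = 85272.
    Write x = 1929 + 4488·t and substitute into x ≡ 12 (mod 19): 4488·t ≡ 12 − 1929 = -1917 (mod 19).
    Reduce coefficients mod 19: 4·t ≡ 2 (mod 19).
    The inverse of 4 mod 19 is 5 (since 4·5 = 20 = 1·19 + 1), so t ≡ 5·2 = 10 ≡ 10 (mod 19).
    Then x = 1929 + 4488·10 = 46809, valid modulo lcm(4488, 19) = 85272: x ≡ 46809 (mod 85272).
Verify against each original: 46809 mod 17 = 8, 46809 mod 3 = 0, 46809 mod 11 = 4, 46809 mod 8 = 1, 46809 mod 19 = 12.

x ≡ 46809 (mod 85272).


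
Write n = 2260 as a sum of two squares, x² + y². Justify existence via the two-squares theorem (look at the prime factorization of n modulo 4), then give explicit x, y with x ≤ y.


Step 1: Factor n = 2260 = 2^2 · 5 · 113.
Step 2: Check the mod-4 condition on each prime factor: 2 = 2 (special); 5 ≡ 1 (mod 4), exponent 1; 113 ≡ 1 (mod 4), exponent 1.
All primes ≡ 3 (mod 4) appear to even exponent (or don't appear), so by the two-squares theorem n IS expressible as a sum of two squares.
Step 3: Build a representation. Group n = k² · m with k = 2 and m = 5 · 113 = 565 (a product of primes ≡ 1 (mod 4)); a representation of m scales to one of n via (k·x)² + (k·y)² = k²(x² + y²). Each prime p ≡ 1 (mod 4) is itself a sum of two squares; find a² by testing p − a² for a perfect square:
  5: 5 − 1² = 4 = 2² ⇒ 5 = 1² + 2².
  113: 113 − 1² = 112, 113 − 2² = 109, 113 − 3² = 104, 113 − 4² = 97, 113 − 5² = 88, 113 − 6² = 77, 113 − 7² = 64 = 8² ⇒ 113 = 7² + 8².
  Combine using the Brahmagupta–Fibonacci identity (a² + b²)(c² + d²) = (ac − bd)² + (ad + bc)² = (ac + bd)² + (ad − bc)²:
  5 · 113 = 565: from (1² + 2²)(7² + 8²), take (1·7 − 2·8, 1·8 + 2·7) = (7 − 16, 8 + 14) = (-9, 22); dropping signs (only squares matter) gives (9, 22); check 9² + 22² = 81 + 484 = 565 ✓.
  Scale by k = 2: (2·9, 2·22) = (18, 44).
Step 4: Order so x ≤ y and verify: 18² + 44² = 324 + 1936 = 2260 = n. ✓

n = 2260 = 18² + 44² (one valid representation with x ≤ y).


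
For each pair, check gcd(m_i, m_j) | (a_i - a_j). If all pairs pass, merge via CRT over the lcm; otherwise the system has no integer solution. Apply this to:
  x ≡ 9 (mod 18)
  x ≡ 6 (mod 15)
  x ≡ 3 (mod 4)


Moduli 18, 15, 4 are not pairwise coprime, so CRT works modulo lcm(m_i) when all pairwise compatibility conditions hold.
Pairwise compatibility: gcd(m_i, m_j) must divide a_i - a_j for every pair.
Merge one congruence at a time:
  Start: x ≡ 9 (mod 18).
  Combine with x ≡ 6 (mod 15): gcd(18, 15) = 3; 6 - 9 = -3, which IS divisible by 3, so compatible.
    Write x = 9 + 18·t and substitute into x ≡ 6 (mod 15): 18·t ≡ 6 − 9 = -3 (mod 15).
    Divide the congruence (and modulus) by g = 3: 6·t ≡ -1 (mod 5).
    Reduce coefficients mod 5: 1·t ≡ 4 (mod 5).
    So t ≡ 4 (mod 5).
    Then x = 9 + 18·4 = 81, valid modulo lcm(18, 15) = 90: x ≡ 81 (mod 90).
  Combine with x ≡ 3 (mod 4): gcd(90, 4) = 2; 3 - 81 = -78, which IS divisible by 2, so compatible.
    Write x = 81 + 90·t and substitute into x ≡ 3 (mod 4): 90·t ≡ 3 − 81 = -78 (mod 4).
    Divide the congruence (and modulus) by g = 2: 45·t ≡ -39 (mod 2).
    Reduce coefficients mod 2: 1·t ≡ 1 (mod 2).
    So t ≡ 1 (mod 2).
    Then x = 81 + 90·1 = 171, valid modulo lcm(90, 4) = 180: x ≡ 171 (mod 180).
Verify: 171 mod 18 = 9, 171 mod 15 = 6, 171 mod 4 = 3.

x ≡ 171 (mod 180).


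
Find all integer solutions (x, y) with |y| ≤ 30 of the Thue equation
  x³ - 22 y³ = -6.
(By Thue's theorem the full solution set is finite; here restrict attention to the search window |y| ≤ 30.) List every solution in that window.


The equation is x³ - 22y³ = -6. For fixed y, x³ = 22·y³ − 6, so a solution requires the RHS to be a perfect cube.
Strategy: iterate y from -30 to 30, compute RHS = 22·y³ − 6, and check whether it is a (positive or negative) perfect cube.
Check small values of y:
  y = 0: RHS = -6 is not a perfect cube.
  y = 1: RHS = 16 is not a perfect cube.
  y = -1: RHS = -28 is not a perfect cube.
  y = 2: RHS = 170 is not a perfect cube.
  y = -2: RHS = -182 is not a perfect cube.
  y = 3: RHS = 588 is not a perfect cube.
  y = -3: RHS = -600 is not a perfect cube.
Continuing, at y = 5: RHS = 2744 = (14)³ ⇒ x = 14 works.
Searching the remaining y in |y| ≤ 30 finds no further solutions.
Collected solutions: (14, 5).

Solutions (with |y| ≤ 30): (14, 5).


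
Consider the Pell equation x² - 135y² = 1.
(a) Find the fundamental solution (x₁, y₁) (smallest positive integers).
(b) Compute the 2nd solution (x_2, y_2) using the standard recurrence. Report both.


Step 1: Find the fundamental solution (x₁, y₁) of x² - 135y² = 1.
  Expand √135 as a continued fraction. a₀ = ⌊√135⌋ = 11; iterate m_{k+1} = d_k·a_k − m_k, d_{k+1} = (135 − m_{k+1}²)/d_k, a_{k+1} = ⌊(a₀ + m_{k+1})/d_{k+1}⌋ (starting m₀ = 0, d₀ = 1), with convergents p_k = a_k·p_{k-1} + p_{k-2}, q_k = a_k·q_{k-1} + q_{k-2} (p₋₁ = 1, q₋₁ = 0):
  k = 0: a₀ = 11; p₀/q₀ = 11/1; p₀² − 135·q₀² = 121 − 135 = -14.
  k = 1: m = 11, d = 14, a = ⌊(11 + 11)/14⌋ = 1; p/q = (1·11 + 1)/(1·1 + 0) = 12/1; p² − 135·q² = 144 − 135 = 9.
  k = 2: m = 3, d = 9, a = ⌊(11 + 3)/9⌋ = 1; p/q = (1·12 + 11)/(1·1 + 1) = 23/2; p² − 135·q² = 529 − 540 = -11.
  k = 3: m = 6, d = 11, a = ⌊(11 + 6)/11⌋ = 1; p/q = (1·23 + 12)/(1·2 + 1) = 35/3; p² − 135·q² = 1225 − 1215 = 10.
  k = 4: m = 5, d = 10, a = ⌊(11 + 5)/10⌋ = 1; p/q = (1·35 + 23)/(1·3 + 2) = 58/5; p² − 135·q² = 3364 − 3375 = -11.
  k = 5: m = 5, d = 11, a = ⌊(11 + 5)/11⌋ = 1; p/q = (1·58 + 35)/(1·5 + 3) = 93/8; p² − 135·q² = 8649 − 8640 = 9.
  k = 6: m = 6, d = 9, a = ⌊(11 + 6)/9⌋ = 1; p/q = (1·93 + 58)/(1·8 + 5) = 151/13; p² − 135·q² = 22801 − 22815 = -14.
  k = 7: m = 3, d = 14, a = ⌊(11 + 3)/14⌋ = 1; p/q = (1·151 + 93)/(1·13 + 8) = 244/21; p² − 135·q² = 59536 − 59535 = 1.
  The first convergent with p² − 135·q² = 1 gives the fundamental solution (x₁, y₁) = (244, 21).
Step 2: Apply the recurrence (x_{n+1}, y_{n+1}) = (x₁x_n + 135y₁y_n, x₁y_n + y₁x_n) repeatedly.
  From (x_1, y_1) = (244, 21): x_2 = 244·244 + 135·21·21 = 119071; y_2 = 244·21 + 21·244 = 10248.
Step 3: Verify x_2² - 135·y_2² = 14177903041 - 14177903040 = 1 (should be 1). ✓

(x_1, y_1) = (244, 21); (x_2, y_2) = (119071, 10248).


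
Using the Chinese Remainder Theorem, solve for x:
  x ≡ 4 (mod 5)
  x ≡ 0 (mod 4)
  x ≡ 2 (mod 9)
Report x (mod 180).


Moduli 5, 4, 9 are pairwise coprime; by CRT there is a unique solution modulo M = 5 · 4 · 9 = 180.
Solve pairwise, accumulating the modulus:
  Start with x ≡ 4 (mod 5).
  Combine with x ≡ 0 (mod 4): since gcd(5, 4) = 1, we get a unique residue mod 20.
    Write x = 4 + 5·t and substitute into x ≡ 0 (mod 4): 5·t ≡ 0 − 4 = -4 (mod 4).
    Reduce coefficients mod 4: 1·t ≡ 0 (mod 4).
    So t ≡ 0 (mod 4).
    Then x = 4 + 5·0 = 4, valid modulo lcm(5, 4) = 20: x ≡ 4 (mod 20).
  Combine with x ≡ 2 (mod 9): since gcd(20, 9) = 1, we get a unique residue mod 180.
    Write x = 4 + 20·t and substitute into x ≡ 2 (mod 9): 20·t ≡ 2 − 4 = -2 (mod 9).
    Reduce coefficients mod 9: 2·t ≡ 7 (mod 9).
    The inverse of 2 mod 9 is 5 (since 2·5 = 10 = 1·9 + 1), so t ≡ 5·7 = 35 ≡ 8 (mod 9).
    Then x = 4 + 20·8 = 164, valid modulo lcm(20, 9) = 180: x ≡ 164 (mod 180).
Verify: 164 mod 5 = 4 ✓, 164 mod 4 = 0 ✓, 164 mod 9 = 2 ✓.

x ≡ 164 (mod 180).


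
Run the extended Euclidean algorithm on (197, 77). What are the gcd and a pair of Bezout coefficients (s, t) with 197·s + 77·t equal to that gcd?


Euclidean algorithm on (197, 77) — divide until remainder is 0:
  197 = 2 · 77 + 43
  77 = 1 · 43 + 34
  43 = 1 · 34 + 9
  34 = 3 · 9 + 7
  9 = 1 · 7 + 2
  7 = 3 · 2 + 1
  2 = 2 · 1 + 0
gcd(197, 77) = 1.
Track Bezout coefficients alongside the remainders: start with r₀ = 197 = a·1 + b·0 (s = 1, t = 0) and r₁ = 77 = a·0 + b·1 (s = 0, t = 1); each new remainder r_{k+1} = r_{k-1} − q_k·r_k inherits s_{k+1} = s_{k-1} − q_k·s_k, t_{k+1} = t_{k-1} − q_k·t_k, so r_k = a·s_k + b·t_k at every step:
  q = 2: r = 43, s = 1 − 2·0 = 1, t = 0 − 2·1 = -2  (check: 197·1 + 77·(-2) = 43)
  q = 1: r = 34, s = 0 − 1·1 = -1, t = 1 − 1·(-2) = 3  (check: 197·(-1) + 77·3 = 34)
  q = 1: r = 9, s = 1 − 1·(-1) = 2, t = -2 − 1·3 = -5  (check: 197·2 + 77·(-5) = 9)
  q = 3: r = 7, s = -1 − 3·2 = -7, t = 3 − 3·(-5) = 18  (check: 197·(-7) + 77·18 = 7)
  q = 1: r = 2, s = 2 − 1·(-7) = 9, t = -5 − 1·18 = -23  (check: 197·9 + 77·(-23) = 2)
  q = 3: r = 1, s = -7 − 3·9 = -34, t = 18 − 3·(-23) = 87  (check: 197·(-34) + 77·87 = 1)
The row with r = 1 (the gcd) gives the Bezout coefficients s = -34, t = 87.
Result: 197 · (-34) + 77 · (87) = 1.

gcd(197, 77) = 1; s = -34, t = 87 (check: 197·(-34) + 77·87 = 1).


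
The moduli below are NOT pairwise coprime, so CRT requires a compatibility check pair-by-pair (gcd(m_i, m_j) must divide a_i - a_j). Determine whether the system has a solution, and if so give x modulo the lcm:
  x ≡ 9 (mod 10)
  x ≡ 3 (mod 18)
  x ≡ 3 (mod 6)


Moduli 10, 18, 6 are not pairwise coprime, so CRT works modulo lcm(m_i) when all pairwise compatibility conditions hold.
Pairwise compatibility: gcd(m_i, m_j) must divide a_i - a_j for every pair.
Merge one congruence at a time:
  Start: x ≡ 9 (mod 10).
  Combine with x ≡ 3 (mod 18): gcd(10, 18) = 2; 3 - 9 = -6, which IS divisible by 2, so compatible.
    Write x = 9 + 10·t and substitute into x ≡ 3 (mod 18): 10·t ≡ 3 − 9 = -6 (mod 18).
    Divide the congruence (and modulus) by g = 2: 5·t ≡ -3 (mod 9).
    Reduce coefficients mod 9: 5·t ≡ 6 (mod 9).
    The inverse of 5 mod 9 is 2 (since 5·2 = 10 = 1·9 + 1), so t ≡ 2·6 = 12 ≡ 3 (mod 9).
    Then x = 9 + 10·3 = 39, valid modulo lcm(10, 18) = 90: x ≡ 39 (mod 90).
  Combine with x ≡ 3 (mod 6): gcd(90, 6) = 6; 3 - 39 = -36, which IS divisible by 6, so compatible.
    Write x = 39 + 90·t and substitute into x ≡ 3 (mod 6): 90·t ≡ 3 − 39 = -36 (mod 6).
    Divide the congruence (and modulus) by g = 6: 15·t ≡ -6 (mod 1).
    Modulo 1 every t works; take t = 0.
    Then x = 39 + 90·0 = 39, valid modulo lcm(90, 6) = 90: x ≡ 39 (mod 90).
Verify: 39 mod 10 = 9, 39 mod 18 = 3, 39 mod 6 = 3.

x ≡ 39 (mod 90).


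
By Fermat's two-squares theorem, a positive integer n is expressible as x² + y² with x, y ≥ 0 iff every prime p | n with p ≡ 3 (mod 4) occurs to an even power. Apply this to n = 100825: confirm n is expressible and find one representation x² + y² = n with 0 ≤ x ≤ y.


Step 1: Factor n = 100825 = 5^2 · 37 · 109.
Step 2: Check the mod-4 condition on each prime factor: 5 ≡ 1 (mod 4), exponent 2; 37 ≡ 1 (mod 4), exponent 1; 109 ≡ 1 (mod 4), exponent 1.
All primes ≡ 3 (mod 4) appear to even exponent (or don't appear), so by the two-squares theorem n IS expressible as a sum of two squares.
Step 3: Build a representation. Group n = k² · m with k = 5 and m = 37 · 109 = 4033 (a product of primes ≡ 1 (mod 4)); a representation of m scales to one of n via (k·x)² + (k·y)² = k²(x² + y²). Each prime p ≡ 1 (mod 4) is itself a sum of two squares; find a² by testing p − a² for a perfect square:
  37: 37 − 1² = 36 = 6² ⇒ 37 = 1² + 6².
  109: 109 − 1² = 108, 109 − 2² = 105, 109 − 3² = 100 = 10² ⇒ 109 = 3² + 10².
  Combine using the Brahmagupta–Fibonacci identity (a² + b²)(c² + d²) = (ac − bd)² + (ad + bc)² = (ac + bd)² + (ad − bc)²:
  37 · 109 = 4033: from (1² + 6²)(3² + 10²), take (1·3 − 6·10, 1·10 + 6·3) = (3 − 60, 10 + 18) = (-57, 28); dropping signs (only squares matter) gives (57, 28); check 57² + 28² = 3249 + 784 = 4033 ✓.
  Scale by k = 5: (5·57, 5·28) = (285, 140).
Step 4: Order so x ≤ y and verify: 140² + 285² = 19600 + 81225 = 100825 = n. ✓

n = 100825 = 140² + 285² (one valid representation with x ≤ y).


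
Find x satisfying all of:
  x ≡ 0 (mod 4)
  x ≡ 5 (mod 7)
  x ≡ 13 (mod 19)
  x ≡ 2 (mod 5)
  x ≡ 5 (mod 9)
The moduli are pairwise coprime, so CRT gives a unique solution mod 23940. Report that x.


Product of moduli M = 4 · 7 · 19 · 5 · 9 = 23940.
Merge one congruence at a time:
  Start: x ≡ 0 (mod 4).
  Combine with x ≡ 5 (mod 7); new modulus lcm = 28.
    Write x = 0 + 4·t and substitute into x ≡ 5 (mod 7): 4·t ≡ 5 − 0 = 5 (mod 7).
    The inverse of 4 mod 7 is 2 (since 4·2 = 8 = 1·7 + 1), so t ≡ 2·5 = 10 ≡ 3 (mod 7).
    Then x = 0 + 4·3 = 12, valid modulo lcm(4, 7) = 28: x ≡ 12 (mod 28).
  Combine with x ≡ 13 (mod 19); new modulus lcm = 532.
    Write x = 12 + 28·t and substitute into x ≡ 13 (mod 19): 28·t ≡ 13 − 12 = 1 (mod 19).
    Reduce coefficients mod 19: 9·t ≡ 1 (mod 19).
    The inverse of 9 mod 19 is 17 (since 9·17 = 153 = 8·19 + 1), so t ≡ 17·1 = 17 ≡ 17 (mod 19).
    Then x = 12 + 28·17 = 488, valid modulo lcm(28, 19) = 532: x ≡ 488 (mod 532).
  Combine with x ≡ 2 (mod 5); new modulus lcm = 2660.
    Write x = 488 + 532·t and substitute into x ≡ 2 (mod 5): 532·t ≡ 2 − 488 = -486 (mod 5).
    Reduce coefficients mod 5: 2·t ≡ 4 (mod 5).
    The inverse of 2 mod 5 is 3 (since 2·3 = 6 = 1·5 + 1), so t ≡ 3·4 = 12 ≡ 2 (mod 5).
    Then x = 488 + 532·2 = 1552, valid modulo lcm(532, 5) = 2660: x ≡ 1552 (mod 2660).
  Combine with x ≡ 5 (mod 9); new modulus lcm = 23940.
    Write x = 1552 + 2660·t and substitute into x ≡ 5 (mod 9): 2660·t ≡ 5 − 1552 = -1547 (mod 9).
    Reduce coefficients mod 9: 5·t ≡ 1 (mod 9).
    The inverse of 5 mod 9 is 2 (since 5·2 = 10 = 1·9 + 1), so t ≡ 2·1 = 2 ≡ 2 (mod 9).
    Then x = 1552 + 2660·2 = 6872, valid modulo lcm(2660, 9) = 23940: x ≡ 6872 (mod 23940).
Verify against each original: 6872 mod 4 = 0, 6872 mod 7 = 5, 6872 mod 19 = 13, 6872 mod 5 = 2, 6872 mod 9 = 5.

x ≡ 6872 (mod 23940).


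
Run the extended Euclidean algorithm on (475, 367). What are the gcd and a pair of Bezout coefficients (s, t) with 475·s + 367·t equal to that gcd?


Euclidean algorithm on (475, 367) — divide until remainder is 0:
  475 = 1 · 367 + 108
  367 = 3 · 108 + 43
  108 = 2 · 43 + 22
  43 = 1 · 22 + 21
  22 = 1 · 21 + 1
  21 = 21 · 1 + 0
gcd(475, 367) = 1.
Track Bezout coefficients alongside the remainders: start with r₀ = 475 = a·1 + b·0 (s = 1, t = 0) and r₁ = 367 = a·0 + b·1 (s = 0, t = 1); each new remainder r_{k+1} = r_{k-1} − q_k·r_k inherits s_{k+1} = s_{k-1} − q_k·s_k, t_{k+1} = t_{k-1} − q_k·t_k, so r_k = a·s_k + b·t_k at every step:
  q = 1: r = 108, s = 1 − 1·0 = 1, t = 0 − 1·1 = -1  (check: 475·1 + 367·(-1) = 108)
  q = 3: r = 43, s = 0 − 3·1 = -3, t = 1 − 3·(-1) = 4  (check: 475·(-3) + 367·4 = 43)
  q = 2: r = 22, s = 1 − 2·(-3) = 7, t = -1 − 2·4 = -9  (check: 475·7 + 367·(-9) = 22)
  q = 1: r = 21, s = -3 − 1·7 = -10, t = 4 − 1·(-9) = 13  (check: 475·(-10) + 367·13 = 21)
  q = 1: r = 1, s = 7 − 1·(-10) = 17, t = -9 − 1·13 = -22  (check: 475·17 + 367·(-22) = 1)
The row with r = 1 (the gcd) gives the Bezout coefficients s = 17, t = -22.
Result: 475 · (17) + 367 · (-22) = 1.

gcd(475, 367) = 1; s = 17, t = -22 (check: 475·17 + 367·(-22) = 1).


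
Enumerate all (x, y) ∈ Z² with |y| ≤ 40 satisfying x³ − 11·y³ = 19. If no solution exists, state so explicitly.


The equation is x³ - 11y³ = 19. For fixed y, x³ = 11·y³ + 19, so a solution requires the RHS to be a perfect cube.
Strategy: iterate y from -40 to 40, compute RHS = 11·y³ + 19, and check whether it is a (positive or negative) perfect cube.
Check small values of y:
  y = 0: RHS = 19 is not a perfect cube.
  y = 1: RHS = 30 is not a perfect cube.
  y = -1: RHS = 8 = (2)³ ⇒ x = 2 works.
  y = 2: RHS = 107 is not a perfect cube.
  y = -2: RHS = -69 is not a perfect cube.
  y = 3: RHS = 316 is not a perfect cube.
  y = -3: RHS = -278 is not a perfect cube.
Continuing, at y = -9: RHS = -8000 = (-20)³ ⇒ x = -20 works.
Searching the remaining y in |y| ≤ 40 finds no further solutions.
Collected solutions: (2, -1), (-20, -9).

Solutions (with |y| ≤ 40): (2, -1), (-20, -9).


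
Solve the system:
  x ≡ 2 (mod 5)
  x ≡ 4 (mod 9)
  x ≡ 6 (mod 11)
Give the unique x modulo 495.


Moduli 5, 9, 11 are pairwise coprime; by CRT there is a unique solution modulo M = 5 · 9 · 11 = 495.
Solve pairwise, accumulating the modulus:
  Start with x ≡ 2 (mod 5).
  Combine with x ≡ 4 (mod 9): since gcd(5, 9) = 1, we get a unique residue mod 45.
    Write x = 2 + 5·t and substitute into x ≡ 4 (mod 9): 5·t ≡ 4 − 2 = 2 (mod 9).
    The inverse of 5 mod 9 is 2 (since 5·2 = 10 = 1·9 + 1), so t ≡ 2·2 = 4 ≡ 4 (mod 9).
    Then x = 2 + 5·4 = 22, valid modulo lcm(5, 9) = 45: x ≡ 22 (mod 45).
  Combine with x ≡ 6 (mod 11): since gcd(45, 11) = 1, we get a unique residue mod 495.
    Write x = 22 + 45·t and substitute into x ≡ 6 (mod 11): 45·t ≡ 6 − 22 = -16 (mod 11).
    Reduce coefficients mod 11: 1·t ≡ 6 (mod 11).
    So t ≡ 6 (mod 11).
    Then x = 22 + 45·6 = 292, valid modulo lcm(45, 11) = 495: x ≡ 292 (mod 495).
Verify: 292 mod 5 = 2 ✓, 292 mod 9 = 4 ✓, 292 mod 11 = 6 ✓.

x ≡ 292 (mod 495).


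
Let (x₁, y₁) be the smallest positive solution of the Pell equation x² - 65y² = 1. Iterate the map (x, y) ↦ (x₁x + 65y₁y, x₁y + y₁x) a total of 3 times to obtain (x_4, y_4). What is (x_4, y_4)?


Step 1: Find the fundamental solution (x₁, y₁) of x² - 65y² = 1.
  Expand √65 as a continued fraction. a₀ = ⌊√65⌋ = 8; iterate m_{k+1} = d_k·a_k − m_k, d_{k+1} = (65 − m_{k+1}²)/d_k, a_{k+1} = ⌊(a₀ + m_{k+1})/d_{k+1}⌋ (starting m₀ = 0, d₀ = 1), with convergents p_k = a_k·p_{k-1} + p_{k-2}, q_k = a_k·q_{k-1} + q_{k-2} (p₋₁ = 1, q₋₁ = 0):
  k = 0: a₀ = 8; p₀/q₀ = 8/1; p₀² − 65·q₀² = 64 − 65 = -1.
  k = 1: m = 8, d = 1, a = ⌊(8 + 8)/1⌋ = 16; p/q = (16·8 + 1)/(16·1 + 0) = 129/16; p² − 65·q² = 16641 − 16640 = 1.
  The first convergent with p² − 65·q² = 1 gives the fundamental solution (x₁, y₁) = (129, 16).
Step 2: Apply the recurrence (x_{n+1}, y_{n+1}) = (x₁x_n + 65y₁y_n, x₁y_n + y₁x_n) repeatedly.
  From (x_1, y_1) = (129, 16): x_2 = 129·129 + 65·16·16 = 33281; y_2 = 129·16 + 16·129 = 4128.
  From (x_2, y_2) = (33281, 4128): x_3 = 129·33281 + 65·16·4128 = 8586369; y_3 = 129·4128 + 16·33281 = 1065008.
  From (x_3, y_3) = (8586369, 1065008): x_4 = 129·8586369 + 65·16·1065008 = 2215249921; y_4 = 129·1065008 + 16·8586369 = 274767936.
Step 3: Verify x_4² - 65·y_4² = 4907332212490506241 - 4907332212490506240 = 1 (should be 1). ✓

(x_1, y_1) = (129, 16); (x_4, y_4) = (2215249921, 274767936).


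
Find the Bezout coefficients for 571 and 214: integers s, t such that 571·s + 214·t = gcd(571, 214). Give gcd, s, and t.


Euclidean algorithm on (571, 214) — divide until remainder is 0:
  571 = 2 · 214 + 143
  214 = 1 · 143 + 71
  143 = 2 · 71 + 1
  71 = 71 · 1 + 0
gcd(571, 214) = 1.
Track Bezout coefficients alongside the remainders: start with r₀ = 571 = a·1 + b·0 (s = 1, t = 0) and r₁ = 214 = a·0 + b·1 (s = 0, t = 1); each new remainder r_{k+1} = r_{k-1} − q_k·r_k inherits s_{k+1} = s_{k-1} − q_k·s_k, t_{k+1} = t_{k-1} − q_k·t_k, so r_k = a·s_k + b·t_k at every step:
  q = 2: r = 143, s = 1 − 2·0 = 1, t = 0 − 2·1 = -2  (check: 571·1 + 214·(-2) = 143)
  q = 1: r = 71, s = 0 − 1·1 = -1, t = 1 − 1·(-2) = 3  (check: 571·(-1) + 214·3 = 71)
  q = 2: r = 1, s = 1 − 2·(-1) = 3, t = -2 − 2·3 = -8  (check: 571·3 + 214·(-8) = 1)
The row with r = 1 (the gcd) gives the Bezout coefficients s = 3, t = -8.
Result: 571 · (3) + 214 · (-8) = 1.

gcd(571, 214) = 1; s = 3, t = -8 (check: 571·3 + 214·(-8) = 1).


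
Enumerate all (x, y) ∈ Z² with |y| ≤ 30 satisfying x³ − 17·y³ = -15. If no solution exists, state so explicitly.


The equation is x³ - 17y³ = -15. For fixed y, x³ = 17·y³ − 15, so a solution requires the RHS to be a perfect cube.
Strategy: iterate y from -30 to 30, compute RHS = 17·y³ − 15, and check whether it is a (positive or negative) perfect cube.
Check small values of y:
  y = 0: RHS = -15 is not a perfect cube.
  y = 1: RHS = 2 is not a perfect cube.
  y = -1: RHS = -32 is not a perfect cube.
  y = 2: RHS = 121 is not a perfect cube.
  y = -2: RHS = -151 is not a perfect cube.
  y = 3: RHS = 444 is not a perfect cube.
  y = -3: RHS = -474 is not a perfect cube.
Continuing the search up to |y| = 30 finds no solutions either.
No (x, y) in the scanned range satisfies the equation.

No integer solutions with |y| ≤ 30.


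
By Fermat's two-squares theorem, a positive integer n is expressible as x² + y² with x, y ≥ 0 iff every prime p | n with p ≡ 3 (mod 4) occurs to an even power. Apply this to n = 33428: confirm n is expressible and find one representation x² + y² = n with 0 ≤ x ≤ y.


Step 1: Factor n = 33428 = 2^2 · 61 · 137.
Step 2: Check the mod-4 condition on each prime factor: 2 = 2 (special); 61 ≡ 1 (mod 4), exponent 1; 137 ≡ 1 (mod 4), exponent 1.
All primes ≡ 3 (mod 4) appear to even exponent (or don't appear), so by the two-squares theorem n IS expressible as a sum of two squares.
Step 3: Build a representation. Group n = k² · m with k = 2 and m = 61 · 137 = 8357 (a product of primes ≡ 1 (mod 4)); a representation of m scales to one of n via (k·x)² + (k·y)² = k²(x² + y²). Each prime p ≡ 1 (mod 4) is itself a sum of two squares; find a² by testing p − a² for a perfect square:
  61: 61 − 1² = 60, 61 − 2² = 57, 61 − 3² = 52, 61 − 4² = 45, 61 − 5² = 36 = 6² ⇒ 61 = 5² + 6².
  137: 137 − 1² = 136, 137 − 2² = 133, 137 − 3² = 128, 137 − 4² = 121 = 11² ⇒ 137 = 4² + 11².
  Combine using the Brahmagupta–Fibonacci identity (a² + b²)(c² + d²) = (ac − bd)² + (ad + bc)² = (ac + bd)² + (ad − bc)²:
  61 · 137 = 8357: from (5² + 6²)(4² + 11²), take (5·4 − 6·11, 5·11 + 6·4) = (20 − 66, 55 + 24) = (-46, 79); dropping signs (only squares matter) gives (46, 79); check 46² + 79² = 2116 + 6241 = 8357 ✓.
  Scale by k = 2: (2·46, 2·79) = (92, 158).
Step 4: Order so x ≤ y and verify: 92² + 158² = 8464 + 24964 = 33428 = n. ✓

n = 33428 = 92² + 158² (one valid representation with x ≤ y).


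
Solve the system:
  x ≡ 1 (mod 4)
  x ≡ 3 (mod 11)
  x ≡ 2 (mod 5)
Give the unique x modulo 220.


Moduli 4, 11, 5 are pairwise coprime; by CRT there is a unique solution modulo M = 4 · 11 · 5 = 220.
Solve pairwise, accumulating the modulus:
  Start with x ≡ 1 (mod 4).
  Combine with x ≡ 3 (mod 11): since gcd(4, 11) = 1, we get a unique residue mod 44.
    Write x = 1 + 4·t and substitute into x ≡ 3 (mod 11): 4·t ≡ 3 − 1 = 2 (mod 11).
    The inverse of 4 mod 11 is 3 (since 4·3 = 12 = 1·11 + 1), so t ≡ 3·2 = 6 ≡ 6 (mod 11).
    Then x = 1 + 4·6 = 25, valid modulo lcm(4, 11) = 44: x ≡ 25 (mod 44).
  Combine with x ≡ 2 (mod 5): since gcd(44, 5) = 1, we get a unique residue mod 220.
    Write x = 25 + 44·t and substitute into x ≡ 2 (mod 5): 44·t ≡ 2 − 25 = -23 (mod 5).
    Reduce coefficients mod 5: 4·t ≡ 2 (mod 5).
    The inverse of 4 mod 5 is 4 (since 4·4 = 16 = 3·5 + 1), so t ≡ 4·2 = 8 ≡ 3 (mod 5).
    Then x = 25 + 44·3 = 157, valid modulo lcm(44, 5) = 220: x ≡ 157 (mod 220).
Verify: 157 mod 4 = 1 ✓, 157 mod 11 = 3 ✓, 157 mod 5 = 2 ✓.

x ≡ 157 (mod 220).


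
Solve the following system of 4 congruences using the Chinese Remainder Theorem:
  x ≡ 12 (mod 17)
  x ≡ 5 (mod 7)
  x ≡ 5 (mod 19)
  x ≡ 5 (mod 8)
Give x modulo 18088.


Product of moduli M = 17 · 7 · 19 · 8 = 18088.
Merge one congruence at a time:
  Start: x ≡ 12 (mod 17).
  Combine with x ≡ 5 (mod 7); new modulus lcm = 119.
    Write x = 12 + 17·t and substitute into x ≡ 5 (mod 7): 17·t ≡ 5 − 12 = -7 (mod 7).
    Reduce coefficients mod 7: 3·t ≡ 0 (mod 7).
    The inverse of 3 mod 7 is 5 (since 3·5 = 15 = 2·7 + 1), so t ≡ 5·0 = 0 ≡ 0 (mod 7).
    Then x = 12 + 17·0 = 12, valid modulo lcm(17, 7) = 119: x ≡ 12 (mod 119).
  Combine with x ≡ 5 (mod 19); new modulus lcm = 2261.
    Write x = 12 + 119·t and substitute into x ≡ 5 (mod 19): 119·t ≡ 5 − 12 = -7 (mod 19).
    Reduce coefficients mod 19: 5·t ≡ 12 (mod 19).
    The inverse of 5 mod 19 is 4 (since 5·4 = 20 = 1·19 + 1), so t ≡ 4·12 = 48 ≡ 10 (mod 19).
    Then x = 12 + 119·10 = 1202, valid modulo lcm(119, 19) = 2261: x ≡ 1202 (mod 2261).
  Combine with x ≡ 5 (mod 8); new modulus lcm = 18088.
    Write x = 1202 + 2261·t and substitute into x ≡ 5 (mod 8): 2261·t ≡ 5 − 1202 = -1197 (mod 8).
    Reduce coefficients mod 8: 5·t ≡ 3 (mod 8).
    The inverse of 5 mod 8 is 5 (since 5·5 = 25 = 3·8 + 1), so t ≡ 5·3 = 15 ≡ 7 (mod 8).
    Then x = 1202 + 2261·7 = 17029, valid modulo lcm(2261, 8) = 18088: x ≡ 17029 (mod 18088).
Verify against each original: 17029 mod 17 = 12, 17029 mod 7 = 5, 17029 mod 19 = 5, 17029 mod 8 = 5.

x ≡ 17029 (mod 18088).


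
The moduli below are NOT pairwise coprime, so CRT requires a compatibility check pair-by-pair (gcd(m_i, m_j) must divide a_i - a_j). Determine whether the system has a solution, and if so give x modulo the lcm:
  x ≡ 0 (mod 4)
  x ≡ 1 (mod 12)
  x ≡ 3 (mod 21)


Moduli 4, 12, 21 are not pairwise coprime, so CRT works modulo lcm(m_i) when all pairwise compatibility conditions hold.
Pairwise compatibility: gcd(m_i, m_j) must divide a_i - a_j for every pair.
Merge one congruence at a time:
  Start: x ≡ 0 (mod 4).
  Combine with x ≡ 1 (mod 12): gcd(4, 12) = 4, and 1 - 0 = 1 is NOT divisible by 4.
    ⇒ system is inconsistent (no integer solution).

No solution (the system is inconsistent).


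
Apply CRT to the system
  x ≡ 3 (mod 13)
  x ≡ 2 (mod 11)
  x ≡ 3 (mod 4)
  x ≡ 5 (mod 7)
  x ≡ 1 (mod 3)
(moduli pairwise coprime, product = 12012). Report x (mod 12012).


Product of moduli M = 13 · 11 · 4 · 7 · 3 = 12012.
Merge one congruence at a time:
  Start: x ≡ 3 (mod 13).
  Combine with x ≡ 2 (mod 11); new modulus lcm = 143.
    Write x = 3 + 13·t and substitute into x ≡ 2 (mod 11): 13·t ≡ 2 − 3 = -1 (mod 11).
    Reduce coefficients mod 11: 2·t ≡ 10 (mod 11).
    The inverse of 2 mod 11 is 6 (since 2·6 = 12 = 1·11 + 1), so t ≡ 6·10 = 60 ≡ 5 (mod 11).
    Then x = 3 + 13·5 = 68, valid modulo lcm(13, 11) = 143: x ≡ 68 (mod 143).
  Combine with x ≡ 3 (mod 4); new modulus lcm = 572.
    Write x = 68 + 143·t and substitute into x ≡ 3 (mod 4): 143·t ≡ 3 − 68 = -65 (mod 4).
    Reduce coefficients mod 4: 3·t ≡ 3 (mod 4).
    The inverse of 3 mod 4 is 3 (since 3·3 = 9 = 2·4 + 1), so t ≡ 3·3 = 9 ≡ 1 (mod 4).
    Then x = 68 + 143·1 = 211, valid modulo lcm(143, 4) = 572: x ≡ 211 (mod 572).
  Combine with x ≡ 5 (mod 7); new modulus lcm = 4004.
    Write x = 211 + 572·t and substitute into x ≡ 5 (mod 7): 572·t ≡ 5 − 211 = -206 (mod 7).
    Reduce coefficients mod 7: 5·t ≡ 4 (mod 7).
    The inverse of 5 mod 7 is 3 (since 5·3 = 15 = 2·7 + 1), so t ≡ 3·4 = 12 ≡ 5 (mod 7).
    Then x = 211 + 572·5 = 3071, valid modulo lcm(572, 7) = 4004: x ≡ 3071 (mod 4004).
  Combine with x ≡ 1 (mod 3); new modulus lcm = 12012.
    Write x = 3071 + 4004·t and substitute into x ≡ 1 (mod 3): 4004·t ≡ 1 − 3071 = -3070 (mod 3).
    Reduce coefficients mod 3: 2·t ≡ 2 (mod 3).
    The inverse of 2 mod 3 is 2 (since 2·2 = 4 = 1·3 + 1), so t ≡ 2·2 = 4 ≡ 1 (mod 3).
    Then x = 3071 + 4004·1 = 7075, valid modulo lcm(4004, 3) = 12012: x ≡ 7075 (mod 12012).
Verify against each original: 7075 mod 13 = 3, 7075 mod 11 = 2, 7075 mod 4 = 3, 7075 mod 7 = 5, 7075 mod 3 = 1.

x ≡ 7075 (mod 12012).


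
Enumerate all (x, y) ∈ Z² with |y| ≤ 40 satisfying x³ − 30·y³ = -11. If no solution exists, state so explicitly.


The equation is x³ - 30y³ = -11. For fixed y, x³ = 30·y³ − 11, so a solution requires the RHS to be a perfect cube.
Strategy: iterate y from -40 to 40, compute RHS = 30·y³ − 11, and check whether it is a (positive or negative) perfect cube.
Check small values of y:
  y = 0: RHS = -11 is not a perfect cube.
  y = 1: RHS = 19 is not a perfect cube.
  y = -1: RHS = -41 is not a perfect cube.
  y = 2: RHS = 229 is not a perfect cube.
  y = -2: RHS = -251 is not a perfect cube.
  y = 3: RHS = 799 is not a perfect cube.
  y = -3: RHS = -821 is not a perfect cube.
Continuing the search up to |y| = 40 finds no solutions either.
No (x, y) in the scanned range satisfies the equation.

No integer solutions with |y| ≤ 40.


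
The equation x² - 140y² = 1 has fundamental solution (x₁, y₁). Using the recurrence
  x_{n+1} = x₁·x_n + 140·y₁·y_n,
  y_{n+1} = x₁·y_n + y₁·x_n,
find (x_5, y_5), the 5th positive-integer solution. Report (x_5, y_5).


Step 1: Find the fundamental solution (x₁, y₁) of x² - 140y² = 1.
  Expand √140 as a continued fraction. a₀ = ⌊√140⌋ = 11; iterate m_{k+1} = d_k·a_k − m_k, d_{k+1} = (140 − m_{k+1}²)/d_k, a_{k+1} = ⌊(a₀ + m_{k+1})/d_{k+1}⌋ (starting m₀ = 0, d₀ = 1), with convergents p_k = a_k·p_{k-1} + p_{k-2}, q_k = a_k·q_{k-1} + q_{k-2} (p₋₁ = 1, q₋₁ = 0):
  k = 0: a₀ = 11; p₀/q₀ = 11/1; p₀² − 140·q₀² = 121 − 140 = -19.
  k = 1: m = 11, d = 19, a = ⌊(11 + 11)/19⌋ = 1; p/q = (1·11 + 1)/(1·1 + 0) = 12/1; p² − 140·q² = 144 − 140 = 4.
  k = 2: m = 8, d = 4, a = ⌊(11 + 8)/4⌋ = 4; p/q = (4·12 + 11)/(4·1 + 1) = 59/5; p² − 140·q² = 3481 − 3500 = -19.
  k = 3: m = 8, d = 19, a = ⌊(11 + 8)/19⌋ = 1; p/q = (1·59 + 12)/(1·5 + 1) = 71/6; p² − 140·q² = 5041 − 5040 = 1.
  The first convergent with p² − 140·q² = 1 gives the fundamental solution (x₁, y₁) = (71, 6).
Step 2: Apply the recurrence (x_{n+1}, y_{n+1}) = (x₁x_n + 140y₁y_n, x₁y_n + y₁x_n) repeatedly.
  From (x_1, y_1) = (71, 6): x_2 = 71·71 + 140·6·6 = 10081; y_2 = 71·6 + 6·71 = 852.
  From (x_2, y_2) = (10081, 852): x_3 = 71·10081 + 140·6·852 = 1431431; y_3 = 71·852 + 6·10081 = 120978.
  From (x_3, y_3) = (1431431, 120978): x_4 = 71·1431431 + 140·6·120978 = 203253121; y_4 = 71·120978 + 6·1431431 = 17178024.
  From (x_4, y_4) = (203253121, 17178024): x_5 = 71·203253121 + 140·6·17178024 = 28860511751; y_5 = 71·17178024 + 6·203253121 = 2439158430.
Step 3: Verify x_5² - 140·y_5² = 832929138529609086001 - 832929138529609086000 = 1 (should be 1). ✓

(x_1, y_1) = (71, 6); (x_5, y_5) = (28860511751, 2439158430).


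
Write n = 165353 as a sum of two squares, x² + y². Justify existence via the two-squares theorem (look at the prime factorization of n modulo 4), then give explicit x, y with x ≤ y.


Step 1: Factor n = 165353 = 37 · 41 · 109.
Step 2: Check the mod-4 condition on each prime factor: 37 ≡ 1 (mod 4), exponent 1; 41 ≡ 1 (mod 4), exponent 1; 109 ≡ 1 (mod 4), exponent 1.
All primes ≡ 3 (mod 4) appear to even exponent (or don't appear), so by the two-squares theorem n IS expressible as a sum of two squares.
Step 3: Build a representation. Here n = 37 · 41 · 109 is a product of primes ≡ 1 (mod 4). Each prime p ≡ 1 (mod 4) is itself a sum of two squares; find a² by testing p − a² for a perfect square:
  37: 37 − 1² = 36 = 6² ⇒ 37 = 1² + 6².
  41: 41 − 1² = 40, 41 − 2² = 37, 41 − 3² = 32, 41 − 4² = 25 = 5² ⇒ 41 = 4² + 5².
  109: 109 − 1² = 108, 109 − 2² = 105, 109 − 3² = 100 = 10² ⇒ 109 = 3² + 10².
  Combine using the Brahmagupta–Fibonacci identity (a² + b²)(c² + d²) = (ac − bd)² + (ad + bc)² = (ac + bd)² + (ad − bc)²:
  37 · 41 = 1517: from (1² + 6²)(4² + 5²), take (1·4 − 6·5, 1·5 + 6·4) = (4 − 30, 5 + 24) = (-26, 29); dropping signs (only squares matter) gives (26, 29); check 26² + 29² = 676 + 841 = 1517 ✓.
  1517 · 109 = 165353: from (26² + 29²)(3² + 10²), take (26·3 − 29·10, 26·10 + 29·3) = (78 − 290, 260 + 87) = (-212, 347); dropping signs (only squares matter) gives (212, 347); check 212² + 347² = 44944 + 120409 = 165353 ✓.
Step 4: Order so x ≤ y and verify: 212² + 347² = 44944 + 120409 = 165353 = n. ✓

n = 165353 = 212² + 347² (one valid representation with x ≤ y).


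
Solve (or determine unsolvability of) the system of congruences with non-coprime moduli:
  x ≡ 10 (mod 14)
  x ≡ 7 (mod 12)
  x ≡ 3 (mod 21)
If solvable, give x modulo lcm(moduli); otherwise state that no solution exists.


Moduli 14, 12, 21 are not pairwise coprime, so CRT works modulo lcm(m_i) when all pairwise compatibility conditions hold.
Pairwise compatibility: gcd(m_i, m_j) must divide a_i - a_j for every pair.
Merge one congruence at a time:
  Start: x ≡ 10 (mod 14).
  Combine with x ≡ 7 (mod 12): gcd(14, 12) = 2, and 7 - 10 = -3 is NOT divisible by 2.
    ⇒ system is inconsistent (no integer solution).

No solution (the system is inconsistent).


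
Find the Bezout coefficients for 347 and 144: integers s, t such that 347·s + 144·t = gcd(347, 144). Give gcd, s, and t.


Euclidean algorithm on (347, 144) — divide until remainder is 0:
  347 = 2 · 144 + 59
  144 = 2 · 59 + 26
  59 = 2 · 26 + 7
  26 = 3 · 7 + 5
  7 = 1 · 5 + 2
  5 = 2 · 2 + 1
  2 = 2 · 1 + 0
gcd(347, 144) = 1.
Track Bezout coefficients alongside the remainders: start with r₀ = 347 = a·1 + b·0 (s = 1, t = 0) and r₁ = 144 = a·0 + b·1 (s = 0, t = 1); each new remainder r_{k+1} = r_{k-1} − q_k·r_k inherits s_{k+1} = s_{k-1} − q_k·s_k, t_{k+1} = t_{k-1} − q_k·t_k, so r_k = a·s_k + b·t_k at every step:
  q = 2: r = 59, s = 1 − 2·0 = 1, t = 0 − 2·1 = -2  (check: 347·1 + 144·(-2) = 59)
  q = 2: r = 26, s = 0 − 2·1 = -2, t = 1 − 2·(-2) = 5  (check: 347·(-2) + 144·5 = 26)
  q = 2: r = 7, s = 1 − 2·(-2) = 5, t = -2 − 2·5 = -12  (check: 347·5 + 144·(-12) = 7)
  q = 3: r = 5, s = -2 − 3·5 = -17, t = 5 − 3·(-12) = 41  (check: 347·(-17) + 144·41 = 5)
  q = 1: r = 2, s = 5 − 1·(-17) = 22, t = -12 − 1·41 = -53  (check: 347·22 + 144·(-53) = 2)
  q = 2: r = 1, s = -17 − 2·22 = -61, t = 41 − 2·(-53) = 147  (check: 347·(-61) + 144·147 = 1)
The row with r = 1 (the gcd) gives the Bezout coefficients s = -61, t = 147.
Result: 347 · (-61) + 144 · (147) = 1.

gcd(347, 144) = 1; s = -61, t = 147 (check: 347·(-61) + 144·147 = 1).


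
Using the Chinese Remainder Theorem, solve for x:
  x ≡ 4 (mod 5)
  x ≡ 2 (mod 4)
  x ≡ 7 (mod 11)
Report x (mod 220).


Moduli 5, 4, 11 are pairwise coprime; by CRT there is a unique solution modulo M = 5 · 4 · 11 = 220.
Solve pairwise, accumulating the modulus:
  Start with x ≡ 4 (mod 5).
  Combine with x ≡ 2 (mod 4): since gcd(5, 4) = 1, we get a unique residue mod 20.
    Write x = 4 + 5·t and substitute into x ≡ 2 (mod 4): 5·t ≡ 2 − 4 = -2 (mod 4).
    Reduce coefficients mod 4: 1·t ≡ 2 (mod 4).
    So t ≡ 2 (mod 4).
    Then x = 4 + 5·2 = 14, valid modulo lcm(5, 4) = 20: x ≡ 14 (mod 20).
  Combine with x ≡ 7 (mod 11): since gcd(20, 11) = 1, we get a unique residue mod 220.
    Write x = 14 + 20·t and substitute into x ≡ 7 (mod 11): 20·t ≡ 7 − 14 = -7 (mod 11).
    Reduce coefficients mod 11: 9·t ≡ 4 (mod 11).
    The inverse of 9 mod 11 is 5 (since 9·5 = 45 = 4·11 + 1), so t ≡ 5·4 = 20 ≡ 9 (mod 11).
    Then x = 14 + 20·9 = 194, valid modulo lcm(20, 11) = 220: x ≡ 194 (mod 220).
Verify: 194 mod 5 = 4 ✓, 194 mod 4 = 2 ✓, 194 mod 11 = 7 ✓.

x ≡ 194 (mod 220).


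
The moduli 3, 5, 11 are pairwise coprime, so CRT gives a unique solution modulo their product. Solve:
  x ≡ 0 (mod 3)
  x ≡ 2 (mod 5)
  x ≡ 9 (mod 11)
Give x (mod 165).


Moduli 3, 5, 11 are pairwise coprime; by CRT there is a unique solution modulo M = 3 · 5 · 11 = 165.
Solve pairwise, accumulating the modulus:
  Start with x ≡ 0 (mod 3).
  Combine with x ≡ 2 (mod 5): since gcd(3, 5) = 1, we get a unique residue mod 15.
    Write x = 0 + 3·t and substitute into x ≡ 2 (mod 5): 3·t ≡ 2 − 0 = 2 (mod 5).
    The inverse of 3 mod 5 is 2 (since 3·2 = 6 = 1·5 + 1), so t ≡ 2·2 = 4 ≡ 4 (mod 5).
    Then x = 0 + 3·4 = 12, valid modulo lcm(3, 5) = 15: x ≡ 12 (mod 15).
  Combine with x ≡ 9 (mod 11): since gcd(15, 11) = 1, we get a unique residue mod 165.
    Write x = 12 + 15·t and substitute into x ≡ 9 (mod 11): 15·t ≡ 9 − 12 = -3 (mod 11).
    Reduce coefficients mod 11: 4·t ≡ 8 (mod 11).
    The inverse of 4 mod 11 is 3 (since 4·3 = 12 = 1·11 + 1), so t ≡ 3·8 = 24 ≡ 2 (mod 11).
    Then x = 12 + 15·2 = 42, valid modulo lcm(15, 11) = 165: x ≡ 42 (mod 165).
Verify: 42 mod 3 = 0 ✓, 42 mod 5 = 2 ✓, 42 mod 11 = 9 ✓.

x ≡ 42 (mod 165).


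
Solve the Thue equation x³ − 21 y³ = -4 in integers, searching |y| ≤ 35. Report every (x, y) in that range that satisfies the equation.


The equation is x³ - 21y³ = -4. For fixed y, x³ = 21·y³ − 4, so a solution requires the RHS to be a perfect cube.
Strategy: iterate y from -35 to 35, compute RHS = 21·y³ − 4, and check whether it is a (positive or negative) perfect cube.
Check small values of y:
  y = 0: RHS = -4 is not a perfect cube.
  y = 1: RHS = 17 is not a perfect cube.
  y = -1: RHS = -25 is not a perfect cube.
  y = 2: RHS = 164 is not a perfect cube.
  y = -2: RHS = -172 is not a perfect cube.
  y = 3: RHS = 563 is not a perfect cube.
  y = -3: RHS = -571 is not a perfect cube.
Continuing the search up to |y| = 35 finds no solutions either.
No (x, y) in the scanned range satisfies the equation.

No integer solutions with |y| ≤ 35.


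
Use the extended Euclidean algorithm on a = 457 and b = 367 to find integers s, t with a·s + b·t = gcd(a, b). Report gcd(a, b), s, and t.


Euclidean algorithm on (457, 367) — divide until remainder is 0:
  457 = 1 · 367 + 90
  367 = 4 · 90 + 7
  90 = 12 · 7 + 6
  7 = 1 · 6 + 1
  6 = 6 · 1 + 0
gcd(457, 367) = 1.
Track Bezout coefficients alongside the remainders: start with r₀ = 457 = a·1 + b·0 (s = 1, t = 0) and r₁ = 367 = a·0 + b·1 (s = 0, t = 1); each new remainder r_{k+1} = r_{k-1} − q_k·r_k inherits s_{k+1} = s_{k-1} − q_k·s_k, t_{k+1} = t_{k-1} − q_k·t_k, so r_k = a·s_k + b·t_k at every step:
  q = 1: r = 90, s = 1 − 1·0 = 1, t = 0 − 1·1 = -1  (check: 457·1 + 367·(-1) = 90)
  q = 4: r = 7, s = 0 − 4·1 = -4, t = 1 − 4·(-1) = 5  (check: 457·(-4) + 367·5 = 7)
  q = 12: r = 6, s = 1 − 12·(-4) = 49, t = -1 − 12·5 = -61  (check: 457·49 + 367·(-61) = 6)
  q = 1: r = 1, s = -4 − 1·49 = -53, t = 5 − 1·(-61) = 66  (check: 457·(-53) + 367·66 = 1)
The row with r = 1 (the gcd) gives the Bezout coefficients s = -53, t = 66.
Result: 457 · (-53) + 367 · (66) = 1.

gcd(457, 367) = 1; s = -53, t = 66 (check: 457·(-53) + 367·66 = 1).
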